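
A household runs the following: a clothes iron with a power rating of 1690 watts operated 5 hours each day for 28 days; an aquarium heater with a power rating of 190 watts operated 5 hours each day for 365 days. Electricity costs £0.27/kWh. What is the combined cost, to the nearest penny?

£157.50

clothes iron: Runtime = 5 h/day × 28 days = 140 h
clothes iron: 1.69 kW × 140 h = 236.6 kWh
aquarium heater: Runtime = 5 h/day × 365 days = 1825 h
aquarium heater: 0.19 kW × 1825 h = 346.75 kWh
Total energy = 583.35 kWh
Cost = 583.35 × £0.27 = £157.50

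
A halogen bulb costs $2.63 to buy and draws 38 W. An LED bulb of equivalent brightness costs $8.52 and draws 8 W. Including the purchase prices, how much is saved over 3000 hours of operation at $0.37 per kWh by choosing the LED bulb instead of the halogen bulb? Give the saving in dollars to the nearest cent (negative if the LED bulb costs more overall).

$27.41

halogen bulb: $2.63 + (38/1000) kW × 3000 h × $0.37 = $2.63 + $42.18 = $44.81
LED bulb: $8.52 + (8/1000) kW × 3000 h × $0.37 = $8.52 + $8.88 = $17.4
Saving = $44.81 − $17.4 = $27.41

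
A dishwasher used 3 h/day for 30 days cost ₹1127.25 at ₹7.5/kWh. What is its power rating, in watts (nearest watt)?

1670 W

Energy = ₹1127.25 ÷ ₹7.5/kWh = 150.3 kWh
Runtime = 3 h/day × 30 days = 90 h
Power = 150.3 kWh ÷ 90 h = 1.67 kW = 1670 W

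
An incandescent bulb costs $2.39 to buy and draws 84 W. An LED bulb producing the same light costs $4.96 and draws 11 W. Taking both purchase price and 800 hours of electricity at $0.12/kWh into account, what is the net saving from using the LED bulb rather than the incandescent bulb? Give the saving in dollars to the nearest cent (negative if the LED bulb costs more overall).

incandescent bulb: $2.39 + (84/1000) kW × 800 h × $0.12 = $2.39 + $8.064 = $10.454
LED bulb: $4.96 + (11/1000) kW × 800 h × $0.12 = $4.96 + $1.056 = $6.016
Saving = $10.454 − $6.016 = $4.438 → $4.44

$4.44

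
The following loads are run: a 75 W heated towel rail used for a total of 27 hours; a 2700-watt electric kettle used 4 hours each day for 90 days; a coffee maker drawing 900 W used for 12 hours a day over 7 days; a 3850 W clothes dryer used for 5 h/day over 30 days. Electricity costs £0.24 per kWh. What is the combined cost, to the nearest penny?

heated towel rail: 0.075 kW × 27 h = 2.025 kWh
electric kettle: Runtime = 4 h/day × 90 days = 360 h
electric kettle: 2.7 kW × 360 h = 972 kWh
coffee maker: Runtime = 12 h/day × 7 days = 84 h
coffee maker: 0.9 kW × 84 h = 75.6 kWh
clothes dryer: Runtime = 5 h/day × 30 days = 150 h
clothes dryer: 3.85 kW × 150 h = 577.5 kWh
Total energy = 1627.125 kWh
Cost = 1627.125 × £0.24 = £390.51

£390.51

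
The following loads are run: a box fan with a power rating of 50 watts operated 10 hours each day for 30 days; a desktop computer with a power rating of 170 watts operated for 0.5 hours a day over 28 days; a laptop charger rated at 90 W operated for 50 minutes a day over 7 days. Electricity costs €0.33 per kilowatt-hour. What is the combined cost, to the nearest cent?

box fan: Runtime = 10 h/day × 30 days = 300 h
box fan: 0.05 kW × 300 h = 15 kWh
desktop computer: Runtime = 0.5 h/day × 28 days = 14 h
desktop computer: 0.17 kW × 14 h = 2.38 kWh
laptop charger: Runtime = 50 min × 7 = 350 min = 5.833333… h
laptop charger: 0.09 kW × 5.833333… h = 0.525 kWh
Total energy = 17.905 kWh
Cost = 17.905 × €0.33 = €5.91

€5.91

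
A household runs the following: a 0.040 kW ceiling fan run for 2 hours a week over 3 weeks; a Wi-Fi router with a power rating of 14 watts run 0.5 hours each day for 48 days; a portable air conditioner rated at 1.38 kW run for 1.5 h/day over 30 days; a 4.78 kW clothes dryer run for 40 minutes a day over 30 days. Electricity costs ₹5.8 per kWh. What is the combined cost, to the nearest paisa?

₹918.00

ceiling fan: Runtime = 2 h/week × 3 weeks = 6 h
ceiling fan: 0.04 kW × 6 h = 0.24 kWh
Wi-Fi router: Runtime = 0.5 h/day × 48 days = 24 h
Wi-Fi router: 0.014 kW × 24 h = 0.336 kWh
portable air conditioner: Runtime = 1.5 h/day × 30 days = 45 h
portable air conditioner: 1.38 kW × 45 h = 62.1 kWh
clothes dryer: Runtime = 40 min × 30 = 1200 min = 20 h
clothes dryer: 4.78 kW × 20 h = 95.6 kWh
Total energy = 158.276 kWh
Cost = 158.276 × ₹5.8 = ₹918.00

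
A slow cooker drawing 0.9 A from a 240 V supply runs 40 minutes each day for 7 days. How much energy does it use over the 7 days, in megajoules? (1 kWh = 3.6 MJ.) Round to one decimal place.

Power = 0.9 A × 240 V = 216 W = 0.216 kW
Runtime = 40 min × 7 = 280 min = 4.666666… h
Energy = 0.216 kW × 4.666666… h = 1.008 kWh
= 1.008 × 3.6 MJ = 3.6 MJ

3.6 MJ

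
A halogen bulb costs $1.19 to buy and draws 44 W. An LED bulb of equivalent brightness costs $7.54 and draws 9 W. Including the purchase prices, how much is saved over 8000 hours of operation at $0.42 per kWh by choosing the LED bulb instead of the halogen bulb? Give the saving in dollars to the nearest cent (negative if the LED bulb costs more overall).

$111.25

halogen bulb: $1.19 + (44/1000) kW × 8000 h × $0.42 = $1.19 + $147.84 = $149.03
LED bulb: $7.54 + (9/1000) kW × 8000 h × $0.42 = $7.54 + $30.24 = $37.78
Saving = $149.03 − $37.78 = $111.25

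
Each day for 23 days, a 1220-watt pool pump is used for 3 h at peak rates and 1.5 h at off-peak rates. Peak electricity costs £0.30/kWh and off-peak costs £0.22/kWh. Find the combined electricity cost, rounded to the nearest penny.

Peak energy = 1.22 kW × 3 h × 23 = 84.18 kWh
Off-peak energy = 1.22 kW × 1.5 h × 23 = 42.09 kWh
Cost = 84.18 × £0.30 + 42.09 × £0.22 = £25.254 + £9.2598 = £34.51

£34.51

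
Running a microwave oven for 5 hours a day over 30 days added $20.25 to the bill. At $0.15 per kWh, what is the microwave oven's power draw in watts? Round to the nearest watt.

900 W

Energy = $20.25 ÷ $0.15/kWh = 135 kWh
Runtime = 5 h/day × 30 days = 150 h
Power = 135 kWh ÷ 150 h = 0.9 kW = 900 W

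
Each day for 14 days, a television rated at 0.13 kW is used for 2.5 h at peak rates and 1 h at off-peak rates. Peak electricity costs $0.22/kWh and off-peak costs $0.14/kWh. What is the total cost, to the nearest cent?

$1.26

Peak energy = 0.13 kW × 2.5 h × 14 = 4.55 kWh
Off-peak energy = 0.13 kW × 1 h × 14 = 1.82 kWh
Cost = 4.55 × $0.22 + 1.82 × $0.14 = $1.001 + $0.2548 = $1.26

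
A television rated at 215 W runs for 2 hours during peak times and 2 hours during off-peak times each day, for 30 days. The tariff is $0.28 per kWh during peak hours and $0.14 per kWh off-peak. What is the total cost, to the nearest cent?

Peak energy = 0.215 kW × 2 h × 30 = 12.9 kWh
Off-peak energy = 0.215 kW × 2 h × 30 = 12.9 kWh
Cost = 12.9 × $0.28 + 12.9 × $0.14 = $3.612 + $1.806 = $5.42

$5.42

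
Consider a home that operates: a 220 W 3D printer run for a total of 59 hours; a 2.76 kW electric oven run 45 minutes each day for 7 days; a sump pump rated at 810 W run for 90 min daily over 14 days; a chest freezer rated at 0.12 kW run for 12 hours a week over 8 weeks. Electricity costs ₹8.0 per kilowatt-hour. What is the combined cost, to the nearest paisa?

₹448.00

3D printer: 0.22 kW × 59 h = 12.98 kWh
electric oven: Runtime = 45 min × 7 = 315 min = 5.25 h
electric oven: 2.76 kW × 5.25 h = 14.49 kWh
sump pump: Runtime = 90 min × 14 = 1260 min = 21 h
sump pump: 0.81 kW × 21 h = 17.01 kWh
chest freezer: Runtime = 12 h/week × 8 weeks = 96 h
chest freezer: 0.12 kW × 96 h = 11.52 kWh
Total energy = 56 kWh
Cost = 56 × ₹8.0 = ₹448.00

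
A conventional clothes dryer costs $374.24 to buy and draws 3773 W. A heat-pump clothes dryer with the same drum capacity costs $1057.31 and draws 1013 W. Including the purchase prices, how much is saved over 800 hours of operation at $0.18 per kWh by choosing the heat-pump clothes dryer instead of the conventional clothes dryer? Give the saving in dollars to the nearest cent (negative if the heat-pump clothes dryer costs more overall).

conventional clothes dryer: $374.24 + (3773/1000) kW × 800 h × $0.18 = $374.24 + $543.312 = $917.552
heat-pump clothes dryer: $1057.31 + (1013/1000) kW × 800 h × $0.18 = $1057.31 + $145.872 = $1203.182
Saving = $917.552 − $1203.182 = −$285.63

-$285.63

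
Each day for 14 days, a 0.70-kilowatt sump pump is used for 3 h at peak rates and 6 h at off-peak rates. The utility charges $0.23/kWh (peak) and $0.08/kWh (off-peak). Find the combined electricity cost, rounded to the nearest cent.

Peak energy = 0.7 kW × 3 h × 14 = 29.4 kWh
Off-peak energy = 0.7 kW × 6 h × 14 = 58.8 kWh
Cost = 29.4 × $0.23 + 58.8 × $0.08 = $6.762 + $4.704 = $11.47

$11.47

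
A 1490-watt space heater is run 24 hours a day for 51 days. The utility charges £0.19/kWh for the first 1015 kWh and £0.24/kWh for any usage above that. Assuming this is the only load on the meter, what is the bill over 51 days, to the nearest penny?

£386.95

Runtime = 24 h × 51 = 1224 h
Energy = 1.49 kW × 1224 h = 1823.76 kWh
Tier 1 (0–1015 kWh): 1015 × £0.19 = £192.85
Above 1015 kWh: 808.76 × £0.24 = £194.1024
Bill = £386.95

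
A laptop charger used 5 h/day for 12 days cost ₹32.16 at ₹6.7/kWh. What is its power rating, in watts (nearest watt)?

80 W

Energy = ₹32.16 ÷ ₹6.7/kWh = 4.8 kWh
Runtime = 5 h/day × 12 days = 60 h
Power = 4.8 kWh ÷ 60 h = 0.08 kW = 80 W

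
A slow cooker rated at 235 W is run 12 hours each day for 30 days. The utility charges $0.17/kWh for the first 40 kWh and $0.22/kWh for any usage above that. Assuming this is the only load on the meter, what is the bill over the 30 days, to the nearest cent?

Runtime = 12 h/day × 30 days = 360 h
Energy = 0.235 kW × 360 h = 84.6 kWh
Tier 1 (0–40 kWh): 40 × $0.17 = $6.8
Above 40 kWh: 44.6 × $0.22 = $9.812
Bill = $16.61

$16.61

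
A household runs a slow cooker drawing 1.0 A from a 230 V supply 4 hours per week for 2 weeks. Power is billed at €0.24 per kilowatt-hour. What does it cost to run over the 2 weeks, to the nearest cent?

Power = 1.0 A × 230 V = 230 W = 0.23 kW
Runtime = 4 h/week × 2 weeks = 8 h
Energy = 0.23 kW × 8 h = 1.84 kWh
Cost = 1.84 kWh × €0.24/kWh = €0.44

€0.44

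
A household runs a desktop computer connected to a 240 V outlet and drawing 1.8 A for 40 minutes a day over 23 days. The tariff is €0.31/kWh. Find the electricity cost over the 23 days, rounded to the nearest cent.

€2.05

Power = 1.8 A × 240 V = 432 W = 0.432 kW
Runtime = 40 min × 23 = 920 min = 15.333333… h
Energy = 0.432 kW × 15.333333… h = 6.624 kWh
Cost = 6.624 kWh × €0.31/kWh = €2.05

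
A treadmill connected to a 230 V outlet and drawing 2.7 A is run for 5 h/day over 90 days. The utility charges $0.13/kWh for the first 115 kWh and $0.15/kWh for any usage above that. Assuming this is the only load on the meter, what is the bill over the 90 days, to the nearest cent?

$39.62

Power = 2.7 A × 230 V = 621 W = 0.621 kW
Runtime = 5 h/day × 90 days = 450 h
Energy = 0.621 kW × 450 h = 279.45 kWh
Tier 1 (0–115 kWh): 115 × $0.13 = $14.95
Above 115 kWh: 164.45 × $0.15 = $24.6675
Bill = $39.62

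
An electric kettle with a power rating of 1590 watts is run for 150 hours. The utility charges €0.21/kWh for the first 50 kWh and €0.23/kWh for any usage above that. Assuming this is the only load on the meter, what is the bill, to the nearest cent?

€53.86

Energy = 1.59 kW × 150 h = 238.5 kWh
Tier 1 (0–50 kWh): 50 × €0.21 = €10.5
Above 50 kWh: 188.5 × €0.23 = €43.355
Bill = €53.86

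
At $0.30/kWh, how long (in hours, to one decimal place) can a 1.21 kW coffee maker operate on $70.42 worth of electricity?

194.0 h

Energy available = $70.42 ÷ $0.30/kWh = 234.7333 kWh
Hours = 234.7333 kWh ÷ 1.21 kW = 194.0 h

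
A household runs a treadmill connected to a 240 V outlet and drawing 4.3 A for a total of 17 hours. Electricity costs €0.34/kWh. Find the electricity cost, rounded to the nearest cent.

Power = 4.3 A × 240 V = 1032 W = 1.032 kW
Energy = 1.032 kW × 17 h = 17.544 kWh
Cost = 17.544 kWh × €0.34/kWh = €5.96

€5.96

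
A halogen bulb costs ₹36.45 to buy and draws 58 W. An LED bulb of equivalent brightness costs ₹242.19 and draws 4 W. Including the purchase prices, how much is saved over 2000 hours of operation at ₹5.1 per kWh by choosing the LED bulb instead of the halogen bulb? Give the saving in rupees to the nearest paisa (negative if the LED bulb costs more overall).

halogen bulb: ₹36.45 + (58/1000) kW × 2000 h × ₹5.1 = ₹36.45 + ₹591.6 = ₹628.05
LED bulb: ₹242.19 + (4/1000) kW × 2000 h × ₹5.1 = ₹242.19 + ₹40.8 = ₹282.99
Saving = ₹628.05 − ₹282.99 = ₹345.06

₹345.06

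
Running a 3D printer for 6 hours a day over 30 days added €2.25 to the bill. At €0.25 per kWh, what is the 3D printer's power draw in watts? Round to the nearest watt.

Energy = €2.25 ÷ €0.25/kWh = 9 kWh
Runtime = 6 h/day × 30 days = 180 h
Power = 9 kWh ÷ 180 h = 0.05 kW = 50 W

50 W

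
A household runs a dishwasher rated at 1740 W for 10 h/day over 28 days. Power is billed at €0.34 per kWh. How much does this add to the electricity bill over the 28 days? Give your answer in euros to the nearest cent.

€165.65

Runtime = 10 h/day × 28 days = 280 h
Energy = 1.74 kW × 280 h = 487.2 kWh
Cost = 487.2 kWh × €0.34/kWh = €165.65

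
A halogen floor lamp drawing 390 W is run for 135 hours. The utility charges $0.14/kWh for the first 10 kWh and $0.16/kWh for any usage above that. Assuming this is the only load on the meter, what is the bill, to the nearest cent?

$8.22

Energy = 0.39 kW × 135 h = 52.65 kWh
Tier 1 (0–10 kWh): 10 × $0.14 = $1.4
Above 10 kWh: 42.65 × $0.16 = $6.824
Bill = $8.22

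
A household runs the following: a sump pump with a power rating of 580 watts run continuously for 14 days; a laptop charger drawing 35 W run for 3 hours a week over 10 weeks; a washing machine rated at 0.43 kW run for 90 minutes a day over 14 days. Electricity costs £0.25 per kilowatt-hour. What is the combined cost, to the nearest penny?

sump pump: Runtime = 24 h × 14 = 336 h
sump pump: 0.58 kW × 336 h = 194.88 kWh
laptop charger: Runtime = 3 h/week × 10 weeks = 30 h
laptop charger: 0.035 kW × 30 h = 1.05 kWh
washing machine: Runtime = 90 min × 14 = 1260 min = 21 h
washing machine: 0.43 kW × 21 h = 9.03 kWh
Total energy = 204.96 kWh
Cost = 204.96 × £0.25 = £51.24

£51.24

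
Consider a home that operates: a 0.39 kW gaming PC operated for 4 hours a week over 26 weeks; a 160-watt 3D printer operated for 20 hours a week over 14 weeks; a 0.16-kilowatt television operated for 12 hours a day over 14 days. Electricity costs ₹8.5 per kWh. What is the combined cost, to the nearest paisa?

gaming PC: Runtime = 4 h/week × 26 weeks = 104 h
gaming PC: 0.39 kW × 104 h = 40.56 kWh
3D printer: Runtime = 20 h/week × 14 weeks = 280 h
3D printer: 0.16 kW × 280 h = 44.8 kWh
television: Runtime = 12 h/day × 14 days = 168 h
television: 0.16 kW × 168 h = 26.88 kWh
Total energy = 112.24 kWh
Cost = 112.24 × ₹8.5 = ₹954.04

₹954.04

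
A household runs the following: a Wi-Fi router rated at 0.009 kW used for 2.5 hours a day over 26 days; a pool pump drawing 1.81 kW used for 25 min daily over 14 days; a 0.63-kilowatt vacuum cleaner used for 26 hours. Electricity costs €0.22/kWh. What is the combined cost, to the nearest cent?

€6.06

Wi-Fi router: Runtime = 2.5 h/day × 26 days = 65 h
Wi-Fi router: 0.009 kW × 65 h = 0.585 kWh
pool pump: Runtime = 25 min × 14 = 350 min = 5.833333… h
pool pump: 1.81 kW × 5.833333… h = 10.558333… kWh
vacuum cleaner: 0.63 kW × 26 h = 16.38 kWh
Total energy = 27.523333… kWh
Cost = 27.523333… × €0.22 = €6.06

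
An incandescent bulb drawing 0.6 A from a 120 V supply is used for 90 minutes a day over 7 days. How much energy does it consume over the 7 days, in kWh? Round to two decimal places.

0.76 kWh

Power = 0.6 A × 120 V = 72 W = 0.072 kW
Runtime = 90 min × 7 = 630 min = 10.5 h
Energy = 0.072 kW × 10.5 h = 0.756 kWh ≈ 0.76 kWh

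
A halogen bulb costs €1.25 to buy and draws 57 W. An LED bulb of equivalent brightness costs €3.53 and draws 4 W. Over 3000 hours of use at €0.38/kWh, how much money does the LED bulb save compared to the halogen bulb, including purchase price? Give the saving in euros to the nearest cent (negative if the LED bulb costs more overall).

€58.14

halogen bulb: €1.25 + (57/1000) kW × 3000 h × €0.38 = €1.25 + €64.98 = €66.23
LED bulb: €3.53 + (4/1000) kW × 3000 h × €0.38 = €3.53 + €4.56 = €8.09
Saving = €66.23 − €8.09 = €58.14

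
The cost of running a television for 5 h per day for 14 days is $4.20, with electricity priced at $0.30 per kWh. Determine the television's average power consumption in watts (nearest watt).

200 W

Energy = $4.20 ÷ $0.30/kWh = 14 kWh
Runtime = 5 h/day × 14 days = 70 h
Power = 14 kWh ÷ 70 h = 0.2 kW = 200 W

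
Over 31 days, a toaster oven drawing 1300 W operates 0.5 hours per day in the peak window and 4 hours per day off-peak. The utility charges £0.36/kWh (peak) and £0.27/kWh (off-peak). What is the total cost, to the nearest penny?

Peak energy = 1.3 kW × 0.5 h × 31 = 20.15 kWh
Off-peak energy = 1.3 kW × 4 h × 31 = 161.2 kWh
Cost = 20.15 × £0.36 + 161.2 × £0.27 = £7.254 + £43.524 = £50.78

£50.78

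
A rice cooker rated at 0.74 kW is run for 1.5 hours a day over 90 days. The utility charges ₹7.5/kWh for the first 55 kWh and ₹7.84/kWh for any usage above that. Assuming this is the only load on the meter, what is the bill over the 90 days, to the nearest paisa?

Runtime = 1.5 h/day × 90 days = 135 h
Energy = 0.74 kW × 135 h = 99.9 kWh
Tier 1 (0–55 kWh): 55 × ₹7.5 = ₹412.5
Above 55 kWh: 44.9 × ₹7.84 = ₹352.016
Bill = ₹764.52

₹764.52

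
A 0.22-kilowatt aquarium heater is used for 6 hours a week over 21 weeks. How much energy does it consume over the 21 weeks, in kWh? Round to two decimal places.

Runtime = 6 h/week × 21 weeks = 126 h
Energy = 0.22 kW × 126 h = 27.72 kWh

27.72 kWh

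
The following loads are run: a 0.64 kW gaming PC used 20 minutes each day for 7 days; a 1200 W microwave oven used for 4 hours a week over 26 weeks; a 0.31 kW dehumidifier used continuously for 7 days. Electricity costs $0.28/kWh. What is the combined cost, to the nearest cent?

$49.94

gaming PC: Runtime = 20 min × 7 = 140 min = 2.333333… h
gaming PC: 0.64 kW × 2.333333… h = 1.493333… kWh
microwave oven: Runtime = 4 h/week × 26 weeks = 104 h
microwave oven: 1.2 kW × 104 h = 124.8 kWh
dehumidifier: Runtime = 24 h × 7 = 168 h
dehumidifier: 0.31 kW × 168 h = 52.08 kWh
Total energy = 178.373333… kWh
Cost = 178.373333… × $0.28 = $49.94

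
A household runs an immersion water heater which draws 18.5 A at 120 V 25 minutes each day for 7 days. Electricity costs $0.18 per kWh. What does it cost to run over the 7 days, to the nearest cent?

Power = 18.5 A × 120 V = 2220 W = 2.22 kW
Runtime = 25 min × 7 = 175 min = 2.916666… h
Energy = 2.22 kW × 2.916666… h = 6.475 kWh
Cost = 6.475 kWh × $0.18/kWh = $1.17

$1.17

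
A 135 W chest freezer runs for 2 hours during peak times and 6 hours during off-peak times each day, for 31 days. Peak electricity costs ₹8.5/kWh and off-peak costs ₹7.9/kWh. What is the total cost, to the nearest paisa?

₹269.51

Peak energy = 0.135 kW × 2 h × 31 = 8.37 kWh
Off-peak energy = 0.135 kW × 6 h × 31 = 25.11 kWh
Cost = 8.37 × ₹8.5 + 25.11 × ₹7.9 = ₹71.145 + ₹198.369 = ₹269.51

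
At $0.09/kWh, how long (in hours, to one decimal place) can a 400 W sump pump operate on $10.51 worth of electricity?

291.9 h

Energy available = $10.51 ÷ $0.09/kWh = 116.7778 kWh
Hours = 116.7778 kWh ÷ 0.4 kW = 291.9 h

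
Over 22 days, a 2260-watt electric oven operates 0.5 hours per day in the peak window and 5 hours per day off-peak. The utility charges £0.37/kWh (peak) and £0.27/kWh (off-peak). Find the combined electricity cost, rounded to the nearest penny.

Peak energy = 2.26 kW × 0.5 h × 22 = 24.86 kWh
Off-peak energy = 2.26 kW × 5 h × 22 = 248.6 kWh
Cost = 24.86 × £0.37 + 248.6 × £0.27 = £9.1982 + £67.122 = £76.32

£76.32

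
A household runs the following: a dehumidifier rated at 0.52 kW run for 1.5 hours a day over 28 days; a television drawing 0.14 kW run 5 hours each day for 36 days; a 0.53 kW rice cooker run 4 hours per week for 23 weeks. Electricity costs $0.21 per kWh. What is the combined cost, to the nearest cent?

dehumidifier: Runtime = 1.5 h/day × 28 days = 42 h
dehumidifier: 0.52 kW × 42 h = 21.84 kWh
television: Runtime = 5 h/day × 36 days = 180 h
television: 0.14 kW × 180 h = 25.2 kWh
rice cooker: Runtime = 4 h/week × 23 weeks = 92 h
rice cooker: 0.53 kW × 92 h = 48.76 kWh
Total energy = 95.8 kWh
Cost = 95.8 × $0.21 = $20.12

$20.12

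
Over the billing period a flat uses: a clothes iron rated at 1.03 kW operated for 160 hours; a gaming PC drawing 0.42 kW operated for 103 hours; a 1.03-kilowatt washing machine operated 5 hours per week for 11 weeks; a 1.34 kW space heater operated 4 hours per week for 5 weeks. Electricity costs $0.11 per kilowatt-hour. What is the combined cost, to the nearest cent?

$32.07

clothes iron: 1.03 kW × 160 h = 164.8 kWh
gaming PC: 0.42 kW × 103 h = 43.26 kWh
washing machine: Runtime = 5 h/week × 11 weeks = 55 h
washing machine: 1.03 kW × 55 h = 56.65 kWh
space heater: Runtime = 4 h/week × 5 weeks = 20 h
space heater: 1.34 kW × 20 h = 26.8 kWh
Total energy = 291.51 kWh
Cost = 291.51 × $0.11 = $32.07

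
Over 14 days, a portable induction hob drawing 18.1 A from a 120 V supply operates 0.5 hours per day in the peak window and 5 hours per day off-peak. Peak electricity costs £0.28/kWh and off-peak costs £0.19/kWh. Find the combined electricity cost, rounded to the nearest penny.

£33.14

Power = 18.1 A × 120 V = 2172 W = 2.172 kW
Peak energy = 2.172 kW × 0.5 h × 14 = 15.204 kWh
Off-peak energy = 2.172 kW × 5 h × 14 = 152.04 kWh
Cost = 15.204 × £0.28 + 152.04 × £0.19 = £4.25712 + £28.8876 = £33.14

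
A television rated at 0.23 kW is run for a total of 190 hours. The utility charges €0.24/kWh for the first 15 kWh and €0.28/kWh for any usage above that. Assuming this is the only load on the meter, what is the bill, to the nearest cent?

€11.64

Energy = 0.23 kW × 190 h = 43.7 kWh
Tier 1 (0–15 kWh): 15 × €0.24 = €3.6
Above 15 kWh: 28.7 × €0.28 = €8.036
Bill = €11.64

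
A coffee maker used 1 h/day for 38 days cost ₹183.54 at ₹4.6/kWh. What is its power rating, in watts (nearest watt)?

Energy = ₹183.54 ÷ ₹4.6/kWh = 39.9 kWh
Runtime = 1 h/day × 38 days = 38 h
Power = 39.9 kWh ÷ 38 h = 1.05 kW = 1050 W

1050 W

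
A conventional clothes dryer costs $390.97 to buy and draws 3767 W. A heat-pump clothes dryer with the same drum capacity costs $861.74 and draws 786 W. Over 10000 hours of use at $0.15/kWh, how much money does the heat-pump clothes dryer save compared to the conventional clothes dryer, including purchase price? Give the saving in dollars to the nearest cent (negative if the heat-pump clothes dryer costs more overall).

$4000.73

conventional clothes dryer: $390.97 + (3767/1000) kW × 10000 h × $0.15 = $390.97 + $5650.5 = $6041.47
heat-pump clothes dryer: $861.74 + (786/1000) kW × 10000 h × $0.15 = $861.74 + $1179 = $2040.74
Saving = $6041.47 − $2040.74 = $4000.73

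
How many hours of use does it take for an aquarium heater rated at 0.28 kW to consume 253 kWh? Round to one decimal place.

Hours = 253 kWh ÷ 0.28 kW = 903.6 h

903.6 h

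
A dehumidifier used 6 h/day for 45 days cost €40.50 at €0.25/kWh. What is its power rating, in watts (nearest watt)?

Energy = €40.50 ÷ €0.25/kWh = 162 kWh
Runtime = 6 h/day × 45 days = 270 h
Power = 162 kWh ÷ 270 h = 0.6 kW = 600 W

600 W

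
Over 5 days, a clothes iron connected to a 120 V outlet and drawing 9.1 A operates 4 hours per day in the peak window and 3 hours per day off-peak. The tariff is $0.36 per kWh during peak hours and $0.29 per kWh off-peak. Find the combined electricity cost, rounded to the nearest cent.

$12.61

Power = 9.1 A × 120 V = 1092 W = 1.092 kW
Peak energy = 1.092 kW × 4 h × 5 = 21.84 kWh
Off-peak energy = 1.092 kW × 3 h × 5 = 16.38 kWh
Cost = 21.84 × $0.36 + 16.38 × $0.29 = $7.8624 + $4.7502 = $12.61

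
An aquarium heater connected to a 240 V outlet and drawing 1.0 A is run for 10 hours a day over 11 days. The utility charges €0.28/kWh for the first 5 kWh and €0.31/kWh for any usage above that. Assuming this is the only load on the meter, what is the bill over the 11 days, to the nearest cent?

€8.03

Power = 1.0 A × 240 V = 240 W = 0.24 kW
Runtime = 10 h/day × 11 days = 110 h
Energy = 0.24 kW × 110 h = 26.4 kWh
Tier 1 (0–5 kWh): 5 × €0.28 = €1.4
Above 5 kWh: 21.4 × €0.31 = €6.634
Bill = €8.03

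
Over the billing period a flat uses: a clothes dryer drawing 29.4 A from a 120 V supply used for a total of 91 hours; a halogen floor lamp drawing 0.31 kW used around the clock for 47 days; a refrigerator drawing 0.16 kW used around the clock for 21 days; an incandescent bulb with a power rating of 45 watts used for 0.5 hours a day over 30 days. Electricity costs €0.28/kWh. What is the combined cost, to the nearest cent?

€210.57

clothes dryer: Power = 29.4 A × 120 V = 3528 W = 3.528 kW
clothes dryer: 3.528 kW × 91 h = 321.048 kWh
halogen floor lamp: Runtime = 24 h × 47 = 1128 h
halogen floor lamp: 0.31 kW × 1128 h = 349.68 kWh
refrigerator: Runtime = 24 h × 21 = 504 h
refrigerator: 0.16 kW × 504 h = 80.64 kWh
incandescent bulb: Runtime = 0.5 h/day × 30 days = 15 h
incandescent bulb: 0.045 kW × 15 h = 0.675 kWh
Total energy = 752.043 kWh
Cost = 752.043 × €0.28 = €210.57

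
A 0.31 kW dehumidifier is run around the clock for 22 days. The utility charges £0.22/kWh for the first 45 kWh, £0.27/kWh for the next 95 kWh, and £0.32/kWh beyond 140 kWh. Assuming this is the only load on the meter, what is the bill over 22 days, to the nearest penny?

£43.13

Runtime = 24 h × 22 = 528 h
Energy = 0.31 kW × 528 h = 163.68 kWh
Tier 1 (0–45 kWh): 45 × £0.22 = £9.9
Tier 2 (45–140 kWh): 95 × £0.27 = £25.65
Above 140 kWh: 23.68 × £0.32 = £7.5776
Bill = £43.13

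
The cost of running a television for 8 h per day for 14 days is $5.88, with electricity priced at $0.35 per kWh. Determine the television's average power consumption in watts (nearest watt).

Energy = $5.88 ÷ $0.35/kWh = 16.8 kWh
Runtime = 8 h/day × 14 days = 112 h
Power = 16.8 kWh ÷ 112 h = 0.15 kW = 150 W

150 W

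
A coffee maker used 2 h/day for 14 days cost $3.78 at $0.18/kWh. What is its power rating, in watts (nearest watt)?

Energy = $3.78 ÷ $0.18/kWh = 21 kWh
Runtime = 2 h/day × 14 days = 28 h
Power = 21 kWh ÷ 28 h = 0.75 kW = 750 W

750 W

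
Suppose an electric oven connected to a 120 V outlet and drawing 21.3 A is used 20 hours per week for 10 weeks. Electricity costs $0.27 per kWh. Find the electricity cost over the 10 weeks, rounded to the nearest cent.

$138.02

Power = 21.3 A × 120 V = 2556 W = 2.556 kW
Runtime = 20 h/week × 10 weeks = 200 h
Energy = 2.556 kW × 200 h = 511.2 kWh
Cost = 511.2 kWh × $0.27/kWh = $138.02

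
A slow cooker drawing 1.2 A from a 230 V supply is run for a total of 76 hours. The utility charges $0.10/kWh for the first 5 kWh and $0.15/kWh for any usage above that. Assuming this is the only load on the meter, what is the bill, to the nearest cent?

Power = 1.2 A × 230 V = 276 W = 0.276 kW
Energy = 0.276 kW × 76 h = 20.976 kWh
Tier 1 (0–5 kWh): 5 × $0.10 = $0.5
Above 5 kWh: 15.976 × $0.15 = $2.3964
Bill = $2.90

$2.90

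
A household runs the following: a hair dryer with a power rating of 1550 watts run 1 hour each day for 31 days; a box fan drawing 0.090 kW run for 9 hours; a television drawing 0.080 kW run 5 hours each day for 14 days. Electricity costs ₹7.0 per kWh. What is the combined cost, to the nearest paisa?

hair dryer: Runtime = 1 h/day × 31 days = 31 h
hair dryer: 1.55 kW × 31 h = 48.05 kWh
box fan: 0.09 kW × 9 h = 0.81 kWh
television: Runtime = 5 h/day × 14 days = 70 h
television: 0.08 kW × 70 h = 5.6 kWh
Total energy = 54.46 kWh
Cost = 54.46 × ₹7.0 = ₹381.22

₹381.22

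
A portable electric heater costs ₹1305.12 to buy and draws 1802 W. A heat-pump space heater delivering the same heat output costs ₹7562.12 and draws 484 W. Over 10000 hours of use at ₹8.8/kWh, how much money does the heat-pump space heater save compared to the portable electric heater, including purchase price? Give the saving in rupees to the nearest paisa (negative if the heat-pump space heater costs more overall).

₹109727.00

portable electric heater: ₹1305.12 + (1802/1000) kW × 10000 h × ₹8.8 = ₹1305.12 + ₹158576 = ₹159881.12
heat-pump space heater: ₹7562.12 + (484/1000) kW × 10000 h × ₹8.8 = ₹7562.12 + ₹42592 = ₹50154.12
Saving = ₹159881.12 − ₹50154.12 = ₹109727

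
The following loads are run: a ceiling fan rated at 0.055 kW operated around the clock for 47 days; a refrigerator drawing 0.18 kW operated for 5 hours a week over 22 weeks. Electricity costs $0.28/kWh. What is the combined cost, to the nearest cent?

ceiling fan: Runtime = 24 h × 47 = 1128 h
ceiling fan: 0.055 kW × 1128 h = 62.04 kWh
refrigerator: Runtime = 5 h/week × 22 weeks = 110 h
refrigerator: 0.18 kW × 110 h = 19.8 kWh
Total energy = 81.84 kWh
Cost = 81.84 × $0.28 = $22.92

$22.92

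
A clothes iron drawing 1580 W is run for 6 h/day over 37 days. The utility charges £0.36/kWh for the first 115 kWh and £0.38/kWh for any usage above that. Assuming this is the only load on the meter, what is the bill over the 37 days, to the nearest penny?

£130.99

Runtime = 6 h/day × 37 days = 222 h
Energy = 1.58 kW × 222 h = 350.76 kWh
Tier 1 (0–115 kWh): 115 × £0.36 = £41.4
Above 115 kWh: 235.76 × £0.38 = £89.5888
Bill = £130.99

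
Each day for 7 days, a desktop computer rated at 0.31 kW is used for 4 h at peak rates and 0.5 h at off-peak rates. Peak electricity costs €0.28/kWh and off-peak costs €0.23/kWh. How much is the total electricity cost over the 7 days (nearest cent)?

€2.68

Peak energy = 0.31 kW × 4 h × 7 = 8.68 kWh
Off-peak energy = 0.31 kW × 0.5 h × 7 = 1.085 kWh
Cost = 8.68 × €0.28 + 1.085 × €0.23 = €2.4304 + €0.24955 = €2.68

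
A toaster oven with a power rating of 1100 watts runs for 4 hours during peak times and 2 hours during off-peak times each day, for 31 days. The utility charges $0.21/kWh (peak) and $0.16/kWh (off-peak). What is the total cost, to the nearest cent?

$39.56

Peak energy = 1.1 kW × 4 h × 31 = 136.4 kWh
Off-peak energy = 1.1 kW × 2 h × 31 = 68.2 kWh
Cost = 136.4 × $0.21 + 68.2 × $0.16 = $28.644 + $10.912 = $39.56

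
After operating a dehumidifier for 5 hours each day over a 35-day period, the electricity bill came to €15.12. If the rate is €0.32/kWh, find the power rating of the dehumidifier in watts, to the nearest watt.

Energy = €15.12 ÷ €0.32/kWh = 47.25 kWh
Runtime = 5 h/day × 35 days = 175 h
Power = 47.25 kWh ÷ 175 h = 0.27 kW = 270 W

270 W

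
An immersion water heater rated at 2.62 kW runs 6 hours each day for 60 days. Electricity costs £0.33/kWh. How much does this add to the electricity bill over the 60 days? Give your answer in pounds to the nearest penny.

Runtime = 6 h/day × 60 days = 360 h
Energy = 2.62 kW × 360 h = 943.2 kWh
Cost = 943.2 kWh × £0.33/kWh = £311.26

£311.26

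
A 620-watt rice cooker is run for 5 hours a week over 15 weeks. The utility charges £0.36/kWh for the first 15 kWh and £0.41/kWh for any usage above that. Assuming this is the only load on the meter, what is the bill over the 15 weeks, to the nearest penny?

£18.32

Runtime = 5 h/week × 15 weeks = 75 h
Energy = 0.62 kW × 75 h = 46.5 kWh
Tier 1 (0–15 kWh): 15 × £0.36 = £5.4
Above 15 kWh: 31.5 × £0.41 = £12.915
Bill = £18.32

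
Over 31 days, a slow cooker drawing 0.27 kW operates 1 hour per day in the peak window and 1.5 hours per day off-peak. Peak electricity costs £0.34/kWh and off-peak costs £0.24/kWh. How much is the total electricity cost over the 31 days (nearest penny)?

Peak energy = 0.27 kW × 1 h × 31 = 8.37 kWh
Off-peak energy = 0.27 kW × 1.5 h × 31 = 12.555 kWh
Cost = 8.37 × £0.34 + 12.555 × £0.24 = £2.8458 + £3.0132 = £5.86

£5.86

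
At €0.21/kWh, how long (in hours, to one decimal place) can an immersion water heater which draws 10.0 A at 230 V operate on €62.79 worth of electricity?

130.0 h

Power = 10.0 A × 230 V = 2300 W = 2.3 kW
Energy available = €62.79 ÷ €0.21/kWh = 299 kWh
Hours = 299 kWh ÷ 2.3 kW = 130.0 h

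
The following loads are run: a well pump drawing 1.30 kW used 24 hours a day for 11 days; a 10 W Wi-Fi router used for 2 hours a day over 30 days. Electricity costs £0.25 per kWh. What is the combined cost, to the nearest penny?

well pump: Runtime = 24 h × 11 = 264 h
well pump: 1.3 kW × 264 h = 343.2 kWh
Wi-Fi router: Runtime = 2 h/day × 30 days = 60 h
Wi-Fi router: 0.01 kW × 60 h = 0.6 kWh
Total energy = 343.8 kWh
Cost = 343.8 × £0.25 = £85.95

£85.95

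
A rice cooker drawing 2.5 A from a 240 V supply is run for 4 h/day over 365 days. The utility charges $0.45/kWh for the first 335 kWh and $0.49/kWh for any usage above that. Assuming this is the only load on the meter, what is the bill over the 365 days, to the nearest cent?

$415.84

Power = 2.5 A × 240 V = 600 W = 0.6 kW
Runtime = 4 h/day × 365 days = 1460 h
Energy = 0.6 kW × 1460 h = 876 kWh
Tier 1 (0–335 kWh): 335 × $0.45 = $150.75
Above 335 kWh: 541 × $0.49 = $265.09
Bill = $415.84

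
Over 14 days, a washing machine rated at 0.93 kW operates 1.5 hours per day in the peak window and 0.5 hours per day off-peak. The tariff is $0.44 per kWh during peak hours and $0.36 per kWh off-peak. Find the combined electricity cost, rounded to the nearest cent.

Peak energy = 0.93 kW × 1.5 h × 14 = 19.53 kWh
Off-peak energy = 0.93 kW × 0.5 h × 14 = 6.51 kWh
Cost = 19.53 × $0.44 + 6.51 × $0.36 = $8.5932 + $2.3436 = $10.94

$10.94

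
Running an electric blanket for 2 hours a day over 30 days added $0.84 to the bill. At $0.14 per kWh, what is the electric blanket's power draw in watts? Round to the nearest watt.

Energy = $0.84 ÷ $0.14/kWh = 6 kWh
Runtime = 2 h/day × 30 days = 60 h
Power = 6 kWh ÷ 60 h = 0.1 kW = 100 W

100 W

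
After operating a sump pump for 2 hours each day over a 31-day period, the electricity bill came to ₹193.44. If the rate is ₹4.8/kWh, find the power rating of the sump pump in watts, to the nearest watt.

650 W

Energy = ₹193.44 ÷ ₹4.8/kWh = 40.3 kWh
Runtime = 2 h/day × 31 days = 62 h
Power = 40.3 kWh ÷ 62 h = 0.65 kW = 650 W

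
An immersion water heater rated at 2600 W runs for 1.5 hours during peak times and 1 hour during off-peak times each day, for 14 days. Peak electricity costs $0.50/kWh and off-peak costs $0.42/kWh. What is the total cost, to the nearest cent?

$42.59

Peak energy = 2.6 kW × 1.5 h × 14 = 54.6 kWh
Off-peak energy = 2.6 kW × 1 h × 14 = 36.4 kWh
Cost = 54.6 × $0.50 + 36.4 × $0.42 = $27.3 + $15.288 = $42.59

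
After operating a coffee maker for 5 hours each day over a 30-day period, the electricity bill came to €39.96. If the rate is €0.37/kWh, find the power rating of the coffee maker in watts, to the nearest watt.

Energy = €39.96 ÷ €0.37/kWh = 108 kWh
Runtime = 5 h/day × 30 days = 150 h
Power = 108 kWh ÷ 150 h = 0.72 kW = 720 W

720 W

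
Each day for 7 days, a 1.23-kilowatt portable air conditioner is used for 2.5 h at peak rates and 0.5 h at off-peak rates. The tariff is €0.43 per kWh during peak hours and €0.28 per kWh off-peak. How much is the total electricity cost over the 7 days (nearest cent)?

€10.46

Peak energy = 1.23 kW × 2.5 h × 7 = 21.525 kWh
Off-peak energy = 1.23 kW × 0.5 h × 7 = 4.305 kWh
Cost = 21.525 × €0.43 + 4.305 × €0.28 = €9.25575 + €1.2054 = €10.46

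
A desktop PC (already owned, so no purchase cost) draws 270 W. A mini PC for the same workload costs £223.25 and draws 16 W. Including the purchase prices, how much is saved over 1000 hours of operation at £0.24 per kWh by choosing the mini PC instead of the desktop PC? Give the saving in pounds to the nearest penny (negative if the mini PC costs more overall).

desktop PC: £0.00 + (270/1000) kW × 1000 h × £0.24 = £0.00 + £64.8 = £64.8
mini PC: £223.25 + (16/1000) kW × 1000 h × £0.24 = £223.25 + £3.84 = £227.09
Saving = £64.8 − £227.09 = −£162.29

-£162.29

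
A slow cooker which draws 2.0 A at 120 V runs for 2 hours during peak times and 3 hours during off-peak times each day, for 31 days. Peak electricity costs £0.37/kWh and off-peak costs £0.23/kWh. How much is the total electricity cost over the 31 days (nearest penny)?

Power = 2.0 A × 120 V = 240 W = 0.24 kW
Peak energy = 0.24 kW × 2 h × 31 = 14.88 kWh
Off-peak energy = 0.24 kW × 3 h × 31 = 22.32 kWh
Cost = 14.88 × £0.37 + 22.32 × £0.23 = £5.5056 + £5.1336 = £10.64

£10.64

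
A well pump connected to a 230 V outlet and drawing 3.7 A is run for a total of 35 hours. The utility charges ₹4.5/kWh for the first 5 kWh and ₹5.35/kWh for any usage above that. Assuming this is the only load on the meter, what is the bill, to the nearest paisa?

Power = 3.7 A × 230 V = 851 W = 0.851 kW
Energy = 0.851 kW × 35 h = 29.785 kWh
Tier 1 (0–5 kWh): 5 × ₹4.5 = ₹22.5
Above 5 kWh: 24.785 × ₹5.35 = ₹132.59975
Bill = ₹155.10

₹155.10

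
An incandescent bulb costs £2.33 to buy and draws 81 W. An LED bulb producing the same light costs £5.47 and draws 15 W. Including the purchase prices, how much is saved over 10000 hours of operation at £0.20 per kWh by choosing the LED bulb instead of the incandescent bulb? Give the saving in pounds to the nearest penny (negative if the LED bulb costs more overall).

incandescent bulb: £2.33 + (81/1000) kW × 10000 h × £0.20 = £2.33 + £162 = £164.33
LED bulb: £5.47 + (15/1000) kW × 10000 h × £0.20 = £5.47 + £30 = £35.47
Saving = £164.33 − £35.47 = £128.86

£128.86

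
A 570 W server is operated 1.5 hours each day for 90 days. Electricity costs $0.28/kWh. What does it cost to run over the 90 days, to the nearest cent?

Runtime = 1.5 h/day × 90 days = 135 h
Energy = 0.57 kW × 135 h = 76.95 kWh
Cost = 76.95 kWh × $0.28/kWh = $21.55

$21.55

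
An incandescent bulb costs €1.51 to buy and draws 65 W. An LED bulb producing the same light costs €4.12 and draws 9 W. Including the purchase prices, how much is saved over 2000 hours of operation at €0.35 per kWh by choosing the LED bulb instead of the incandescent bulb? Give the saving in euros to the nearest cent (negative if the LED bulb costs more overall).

incandescent bulb: €1.51 + (65/1000) kW × 2000 h × €0.35 = €1.51 + €45.5 = €47.01
LED bulb: €4.12 + (9/1000) kW × 2000 h × €0.35 = €4.12 + €6.3 = €10.42
Saving = €47.01 − €10.42 = €36.59

€36.59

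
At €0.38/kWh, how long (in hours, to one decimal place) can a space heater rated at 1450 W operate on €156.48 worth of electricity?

Energy available = €156.48 ÷ €0.38/kWh = 411.7895 kWh
Hours = 411.7895 kWh ÷ 1.45 kW = 284.0 h

284.0 h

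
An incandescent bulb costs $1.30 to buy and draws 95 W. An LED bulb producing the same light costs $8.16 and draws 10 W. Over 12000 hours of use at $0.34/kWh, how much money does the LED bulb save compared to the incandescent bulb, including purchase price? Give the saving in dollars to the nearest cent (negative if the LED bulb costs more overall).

incandescent bulb: $1.30 + (95/1000) kW × 12000 h × $0.34 = $1.30 + $387.6 = $388.9
LED bulb: $8.16 + (10/1000) kW × 12000 h × $0.34 = $8.16 + $40.8 = $48.96
Saving = $388.9 − $48.96 = $339.94

$339.94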